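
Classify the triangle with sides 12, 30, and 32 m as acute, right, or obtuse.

acute

Compare the square of the longest side to the sum of squares of the other two: 12² + 30² = 1044 > 1024 = 32².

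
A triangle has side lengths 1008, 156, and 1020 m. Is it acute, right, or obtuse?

right

Compare the square of the longest side to the sum of squares of the other two: 156² + 1008² = 1040400 = 1020².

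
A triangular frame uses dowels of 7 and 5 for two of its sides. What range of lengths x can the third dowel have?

By the triangle inequality, x must be less than 7 + 5 = 12 and greater than |7 − 5| = 2.

2 < x < 12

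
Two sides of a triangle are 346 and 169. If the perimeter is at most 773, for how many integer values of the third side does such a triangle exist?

Triangle inequality: 177 < x < 515. Perimeter ≤ 773 gives x ≤ 773 − 346 − 169 = 258.
So 177 < x ≤ 258; integers 178 through 258: 81 values.

81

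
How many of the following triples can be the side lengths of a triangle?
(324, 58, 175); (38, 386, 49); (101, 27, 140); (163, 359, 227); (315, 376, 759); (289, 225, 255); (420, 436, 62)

(58,175,324): 58+175 ≤ 324 → not valid
(38,49,386): 38+49 ≤ 386 → not valid
(27,101,140): 27+101 ≤ 140 → not valid
(163,227,359): 163+227 > 359 → valid
(315,376,759): 315+376 ≤ 759 → not valid
(225,255,289): 225+255 > 289 → valid
(62,420,436): 62+420 > 436 → valid
3 of the 7 triples form a triangle.

3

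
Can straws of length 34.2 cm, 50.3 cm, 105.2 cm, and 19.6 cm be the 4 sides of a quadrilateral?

No

For a quadrilateral, each side must be shorter than the sum of the others.
Here the longest side is 105.2, but the remaining 3 sides sum to only 104.1.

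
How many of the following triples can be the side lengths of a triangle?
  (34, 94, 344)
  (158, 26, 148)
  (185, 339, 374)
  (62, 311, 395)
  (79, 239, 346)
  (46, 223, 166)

2

(34,94,344): 34+94 ≤ 344 → not valid
(26,148,158): 26+148 > 158 → valid
(185,339,374): 185+339 > 374 → valid
(62,311,395): 62+311 ≤ 395 → not valid
(79,239,346): 79+239 ≤ 346 → not valid
(46,166,223): 46+166 ≤ 223 → not valid
2 of the 6 triples form a triangle.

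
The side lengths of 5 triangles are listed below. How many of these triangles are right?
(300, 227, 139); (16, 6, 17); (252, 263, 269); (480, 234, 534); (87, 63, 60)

2

(300,227,139): 139²+227² = 70850 < 90000 = 300² → obtuse
(16,6,17): 6²+16² = 292 > 289 = 17² → acute
(252,263,269): 252²+263² = 132673 > 72361 = 269² → acute
(480,234,534): 234²+480² = 285156 = 534² → right
(87,63,60): 60²+63² = 7569 = 87² → right
2 of the 5 are right.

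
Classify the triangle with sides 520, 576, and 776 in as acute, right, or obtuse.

right

Compare the square of the longest side to the sum of squares of the other two: 520² + 576² = 602176 = 776².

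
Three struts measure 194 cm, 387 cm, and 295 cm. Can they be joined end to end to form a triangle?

The longest side is 387, and the other two sum to 489.
Since 489 > 387, the triangle inequality holds.

Yes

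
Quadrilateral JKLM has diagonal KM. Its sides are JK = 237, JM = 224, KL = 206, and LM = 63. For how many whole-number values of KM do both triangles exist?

From triangle JKM: 13 < KM < 461.
From triangle LKM: 143 < KM < 269.
Intersection: 143 < KM < 269, so integers 144 through 268: 125 values.

125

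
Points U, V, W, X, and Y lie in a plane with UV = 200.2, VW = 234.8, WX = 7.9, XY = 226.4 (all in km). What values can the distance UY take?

The maximum is all hops collinear in one direction: 200.2 + 234.8 + 7.9 + 226.4 = 669.3.
The longest hop is 234.8; the others sum to 434.5. Since 234.8 ≤ 434.5, the path can fold back on itself completely, so the minimum distance is 0.

0 ≤ UY ≤ 669.3 km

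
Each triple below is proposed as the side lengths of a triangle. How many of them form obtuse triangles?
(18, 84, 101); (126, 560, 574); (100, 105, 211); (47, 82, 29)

(18,84,101): 18²+84² = 7380 < 10201 = 101² → obtuse
(126,560,574): 126²+560² = 329476 = 574² → right
(100,105,211): 100+105 ≤ 211, not a triangle
(47,82,29): 29+47 ≤ 82, not a triangle
1 of the 4 is obtuse.

1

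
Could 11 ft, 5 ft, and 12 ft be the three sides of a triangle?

The longest side is 12, and the other two sum to 16.
Since 16 > 12, the triangle inequality holds.

Yes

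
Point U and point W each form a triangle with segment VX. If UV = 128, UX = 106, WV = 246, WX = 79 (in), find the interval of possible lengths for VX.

From triangle UVX: |128 − 106| < VX < 128 + 106, i.e. 22 < VX < 234.
From triangle WVX: 167 < VX < 325.
Both must hold, so VX lies in the intersection.

167 < VX < 234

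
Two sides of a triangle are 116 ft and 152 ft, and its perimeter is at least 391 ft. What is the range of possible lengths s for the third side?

123 ≤ s < 268

Triangle inequality alone gives 36 < s < 268.
The perimeter condition gives s ≥ 391 − 116 − 152 = 123.
Intersecting the two: 123 ≤ s < 268.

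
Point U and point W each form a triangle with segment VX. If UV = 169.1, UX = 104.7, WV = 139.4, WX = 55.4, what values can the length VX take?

From triangle UVX: |169.1 − 104.7| < VX < 169.1 + 104.7, i.e. 64.4 < VX < 273.8.
From triangle WVX: 84.0 < VX < 194.8.
Both must hold, so VX lies in the intersection.

84.0 < VX < 194.8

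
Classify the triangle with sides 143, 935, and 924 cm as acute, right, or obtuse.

Compare the square of the longest side to the sum of squares of the other two: 143² + 924² = 874225 = 935².

right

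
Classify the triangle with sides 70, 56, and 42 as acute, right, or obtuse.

Compare the square of the longest side to the sum of squares of the other two: 42² + 56² = 4900 = 70².

right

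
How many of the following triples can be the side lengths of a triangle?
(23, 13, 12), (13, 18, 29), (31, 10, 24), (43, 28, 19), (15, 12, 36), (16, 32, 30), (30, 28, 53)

(12,13,23): 12+13 > 23 → valid
(13,18,29): 13+18 > 29 → valid
(10,24,31): 10+24 > 31 → valid
(19,28,43): 19+28 > 43 → valid
(12,15,36): 12+15 ≤ 36 → not valid
(16,30,32): 16+30 > 32 → valid
(28,30,53): 28+30 > 53 → valid
6 of the 7 triples form a triangle.

6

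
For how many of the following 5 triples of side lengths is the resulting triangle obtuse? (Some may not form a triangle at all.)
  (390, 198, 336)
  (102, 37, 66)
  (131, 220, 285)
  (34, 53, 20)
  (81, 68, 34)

4

(390,198,336): 198²+336² = 152100 = 390² → right
(102,37,66): 37²+66² = 5725 < 10404 = 102² → obtuse
(131,220,285): 131²+220² = 65561 < 81225 = 285² → obtuse
(34,53,20): 20²+34² = 1556 < 2809 = 53² → obtuse
(81,68,34): 34²+68² = 5780 < 6561 = 81² → obtuse
4 of the 5 are obtuse.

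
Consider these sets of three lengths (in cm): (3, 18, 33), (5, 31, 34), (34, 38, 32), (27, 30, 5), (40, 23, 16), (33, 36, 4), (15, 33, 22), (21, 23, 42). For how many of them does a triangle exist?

(3,18,33): 3+18 ≤ 33 → not valid
(5,31,34): 5+31 > 34 → valid
(32,34,38): 32+34 > 38 → valid
(5,27,30): 5+27 > 30 → valid
(16,23,40): 16+23 ≤ 40 → not valid
(4,33,36): 4+33 > 36 → valid
(15,22,33): 15+22 > 33 → valid
(21,23,42): 21+23 > 42 → valid
6 of the 8 triples form a triangle.

6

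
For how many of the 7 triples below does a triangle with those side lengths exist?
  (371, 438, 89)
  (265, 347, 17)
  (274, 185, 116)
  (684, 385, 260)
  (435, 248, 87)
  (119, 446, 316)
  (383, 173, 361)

(89,371,438): 89+371 > 438 → valid
(17,265,347): 17+265 ≤ 347 → not valid
(116,185,274): 116+185 > 274 → valid
(260,385,684): 260+385 ≤ 684 → not valid
(87,248,435): 87+248 ≤ 435 → not valid
(119,316,446): 119+316 ≤ 446 → not valid
(173,361,383): 173+361 > 383 → valid
3 of the 7 triples form a triangle.

3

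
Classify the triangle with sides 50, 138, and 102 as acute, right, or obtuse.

obtuse

Compare the square of the longest side to the sum of squares of the other two: 50² + 102² = 12904 < 19044 = 138².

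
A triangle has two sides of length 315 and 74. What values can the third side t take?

By the triangle inequality, t must be less than 315 + 74 = 389 and greater than |315 − 74| = 241.

241 < t < 389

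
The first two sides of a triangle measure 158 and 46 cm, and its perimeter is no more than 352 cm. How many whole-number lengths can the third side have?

36

Triangle inequality: 112 < x < 204. Perimeter ≤ 352 gives x ≤ 352 − 158 − 46 = 148.
So 112 < x ≤ 148; integers 113 through 148: 36 values.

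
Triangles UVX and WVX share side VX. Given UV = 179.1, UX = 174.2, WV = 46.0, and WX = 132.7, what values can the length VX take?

From triangle UVX: |179.1 − 174.2| < VX < 179.1 + 174.2, i.e. 4.9 < VX < 353.3.
From triangle WVX: 86.7 < VX < 178.7.
Both must hold, so VX lies in the intersection.

86.7 < VX < 178.7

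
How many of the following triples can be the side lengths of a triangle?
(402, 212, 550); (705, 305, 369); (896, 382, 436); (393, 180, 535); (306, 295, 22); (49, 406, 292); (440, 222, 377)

(212,402,550): 212+402 > 550 → valid
(305,369,705): 305+369 ≤ 705 → not valid
(382,436,896): 382+436 ≤ 896 → not valid
(180,393,535): 180+393 > 535 → valid
(22,295,306): 22+295 > 306 → valid
(49,292,406): 49+292 ≤ 406 → not valid
(222,377,440): 222+377 > 440 → valid
4 of the 7 triples form a triangle.

4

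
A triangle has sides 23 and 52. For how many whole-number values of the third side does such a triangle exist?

The third side lies in the open interval (29, 75).
Integers from 30 to 74 inclusive: 74 − 30 + 1 = 45.

45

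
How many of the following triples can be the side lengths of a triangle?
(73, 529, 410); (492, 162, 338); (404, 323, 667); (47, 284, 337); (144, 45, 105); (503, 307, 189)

3

(73,410,529): 73+410 ≤ 529 → not valid
(162,338,492): 162+338 > 492 → valid
(323,404,667): 323+404 > 667 → valid
(47,284,337): 47+284 ≤ 337 → not valid
(45,105,144): 45+105 > 144 → valid
(189,307,503): 189+307 ≤ 503 → not valid
3 of the 6 triples form a triangle.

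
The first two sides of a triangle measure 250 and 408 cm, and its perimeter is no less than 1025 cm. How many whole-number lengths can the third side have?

Triangle inequality: 158 < x < 658. Perimeter ≥ 1025 gives x ≥ 1025 − 250 − 408 = 367.
So 367 ≤ x < 658; integers 367 through 657: 291 values.

291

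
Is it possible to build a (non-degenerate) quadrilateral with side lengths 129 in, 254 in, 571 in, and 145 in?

No

For a quadrilateral, each side must be shorter than the sum of the others.
Here the longest side is 571, but the remaining 3 sides sum to only 528.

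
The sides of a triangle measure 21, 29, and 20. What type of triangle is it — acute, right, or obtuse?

right

Compare the square of the longest side to the sum of squares of the other two: 20² + 21² = 841 = 29².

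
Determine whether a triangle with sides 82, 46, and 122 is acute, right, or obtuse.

Compare the square of the longest side to the sum of squares of the other two: 46² + 82² = 8840 < 14884 = 122².

obtuse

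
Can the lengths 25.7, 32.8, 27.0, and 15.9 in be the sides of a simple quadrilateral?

Yes

A quadrilateral exists iff every side is shorter than the sum of the others — equivalently, the longest side is less than the sum of the rest.
Longest side 32.8 < 68.6 (sum of the remaining 3), so yes.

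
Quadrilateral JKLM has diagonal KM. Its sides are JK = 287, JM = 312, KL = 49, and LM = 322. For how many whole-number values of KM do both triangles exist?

97

From triangle JKM: 25 < KM < 599.
From triangle LKM: 273 < KM < 371.
Intersection: 273 < KM < 371, so integers 274 through 370: 97 values.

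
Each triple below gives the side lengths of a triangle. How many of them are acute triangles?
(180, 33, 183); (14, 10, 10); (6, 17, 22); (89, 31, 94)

(180,33,183): 33²+180² = 33489 = 183² → right
(14,10,10): 10²+10² = 200 > 196 = 14² → acute
(6,17,22): 6²+17² = 325 < 484 = 22² → obtuse
(89,31,94): 31²+89² = 8882 > 8836 = 94² → acute
2 of the 4 are acute.

2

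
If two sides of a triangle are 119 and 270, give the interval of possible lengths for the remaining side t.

By the triangle inequality, t must be less than 119 + 270 = 389 and greater than |119 − 270| = 151.

151 < t < 389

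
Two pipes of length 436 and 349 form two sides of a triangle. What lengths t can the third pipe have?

87 < t < 785

By the triangle inequality, t must be less than 436 + 349 = 785 and greater than |436 − 349| = 87.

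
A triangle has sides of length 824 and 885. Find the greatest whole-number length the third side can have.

1708

The third side must be strictly less than 824 + 885 = 1709.
The largest integer below 1709 is 1708.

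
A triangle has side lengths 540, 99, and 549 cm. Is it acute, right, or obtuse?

Compare the square of the longest side to the sum of squares of the other two: 99² + 540² = 301401 = 549².

right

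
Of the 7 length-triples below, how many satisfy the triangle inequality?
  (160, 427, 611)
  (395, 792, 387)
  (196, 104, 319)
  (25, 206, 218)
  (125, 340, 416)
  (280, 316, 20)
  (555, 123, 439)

(160,427,611): 160+427 ≤ 611 → not valid
(387,395,792): 387+395 ≤ 792 → not valid
(104,196,319): 104+196 ≤ 319 → not valid
(25,206,218): 25+206 > 218 → valid
(125,340,416): 125+340 > 416 → valid
(20,280,316): 20+280 ≤ 316 → not valid
(123,439,555): 123+439 > 555 → valid
3 of the 7 triples form a triangle.

3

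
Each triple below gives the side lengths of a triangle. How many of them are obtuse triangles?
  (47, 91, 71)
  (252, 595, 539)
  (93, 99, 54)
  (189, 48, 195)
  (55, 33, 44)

1

(47,91,71): 47²+71² = 7250 < 8281 = 91² → obtuse
(252,595,539): 252²+539² = 354025 = 595² → right
(93,99,54): 54²+93² = 11565 > 9801 = 99² → acute
(189,48,195): 48²+189² = 38025 = 195² → right
(55,33,44): 33²+44² = 3025 = 55² → right
1 of the 5 is obtuse.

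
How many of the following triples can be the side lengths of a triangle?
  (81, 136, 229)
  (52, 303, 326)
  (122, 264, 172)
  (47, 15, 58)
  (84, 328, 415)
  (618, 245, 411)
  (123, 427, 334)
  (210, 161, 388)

(81,136,229): 81+136 ≤ 229 → not valid
(52,303,326): 52+303 > 326 → valid
(122,172,264): 122+172 > 264 → valid
(15,47,58): 15+47 > 58 → valid
(84,328,415): 84+328 ≤ 415 → not valid
(245,411,618): 245+411 > 618 → valid
(123,334,427): 123+334 > 427 → valid
(161,210,388): 161+210 ≤ 388 → not valid
5 of the 8 triples form a triangle.

5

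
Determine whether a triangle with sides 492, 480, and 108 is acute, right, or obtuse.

Compare the square of the longest side to the sum of squares of the other two: 108² + 480² = 242064 = 492².

right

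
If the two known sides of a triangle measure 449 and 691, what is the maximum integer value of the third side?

1139

The third side must be strictly less than 449 + 691 = 1140.
The largest integer below 1140 is 1139.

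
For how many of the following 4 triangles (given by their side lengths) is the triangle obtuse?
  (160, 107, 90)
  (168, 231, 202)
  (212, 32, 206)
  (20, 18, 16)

(160,107,90): 90²+107² = 19549 < 25600 = 160² → obtuse
(168,231,202): 168²+202² = 69028 > 53361 = 231² → acute
(212,32,206): 32²+206² = 43460 < 44944 = 212² → obtuse
(20,18,16): 16²+18² = 580 > 400 = 20² → acute
2 of the 4 are obtuse.

2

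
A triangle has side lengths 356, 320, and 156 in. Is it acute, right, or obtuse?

right

Compare the square of the longest side to the sum of squares of the other two: 156² + 320² = 126736 = 356².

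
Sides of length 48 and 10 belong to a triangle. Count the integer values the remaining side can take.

The third side lies in the open interval (38, 58).
Integers from 39 to 57 inclusive: 57 − 39 + 1 = 19.

19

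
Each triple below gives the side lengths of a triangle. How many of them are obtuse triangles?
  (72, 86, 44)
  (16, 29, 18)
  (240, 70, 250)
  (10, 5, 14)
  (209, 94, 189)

(72,86,44): 44²+72² = 7120 < 7396 = 86² → obtuse
(16,29,18): 16²+18² = 580 < 841 = 29² → obtuse
(240,70,250): 70²+240² = 62500 = 250² → right
(10,5,14): 5²+10² = 125 < 196 = 14² → obtuse
(209,94,189): 94²+189² = 44557 > 43681 = 209² → acute
3 of the 5 are obtuse.

3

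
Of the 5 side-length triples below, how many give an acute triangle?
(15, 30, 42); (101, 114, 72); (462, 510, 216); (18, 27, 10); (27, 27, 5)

(15,30,42): 15²+30² = 1125 < 1764 = 42² → obtuse
(101,114,72): 72²+101² = 15385 > 12996 = 114² → acute
(462,510,216): 216²+462² = 260100 = 510² → right
(18,27,10): 10²+18² = 424 < 729 = 27² → obtuse
(27,27,5): 5²+27² = 754 > 729 = 27² → acute
2 of the 5 are acute.

2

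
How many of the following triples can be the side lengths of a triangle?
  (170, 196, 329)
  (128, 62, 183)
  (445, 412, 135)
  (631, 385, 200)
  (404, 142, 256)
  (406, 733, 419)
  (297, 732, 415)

(170,196,329): 170+196 > 329 → valid
(62,128,183): 62+128 > 183 → valid
(135,412,445): 135+412 > 445 → valid
(200,385,631): 200+385 ≤ 631 → not valid
(142,256,404): 142+256 ≤ 404 → not valid
(406,419,733): 406+419 > 733 → valid
(297,415,732): 297+415 ≤ 732 → not valid
4 of the 7 triples form a triangle.

4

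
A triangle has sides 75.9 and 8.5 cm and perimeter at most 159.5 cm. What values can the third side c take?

Triangle inequality alone gives 67.4 < c < 84.4.
The perimeter condition gives c ≤ 159.5 − 75.9 − 8.5 = 75.1.
Intersecting the two: 67.4 < c ≤ 75.1.

67.4 < c ≤ 75.1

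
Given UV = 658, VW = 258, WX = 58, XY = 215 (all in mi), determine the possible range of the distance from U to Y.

127 ≤ UY ≤ 1189 mi

The maximum is all hops collinear in one direction: 658 + 258 + 58 + 215 = 1189.
The longest hop is 658; the others sum to 531. Folding the others back against it leaves at least 658 − 531 = 127.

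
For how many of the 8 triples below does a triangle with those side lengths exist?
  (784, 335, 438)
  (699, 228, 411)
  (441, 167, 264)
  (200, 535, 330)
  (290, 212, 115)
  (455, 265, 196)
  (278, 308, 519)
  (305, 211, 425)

(335,438,784): 335+438 ≤ 784 → not valid
(228,411,699): 228+411 ≤ 699 → not valid
(167,264,441): 167+264 ≤ 441 → not valid
(200,330,535): 200+330 ≤ 535 → not valid
(115,212,290): 115+212 > 290 → valid
(196,265,455): 196+265 > 455 → valid
(278,308,519): 278+308 > 519 → valid
(211,305,425): 211+305 > 425 → valid
4 of the 8 triples form a triangle.

4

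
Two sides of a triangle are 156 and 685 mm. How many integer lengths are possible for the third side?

The third side lies in the open interval (529, 841).
Integers from 530 to 840 inclusive: 840 − 530 + 1 = 311.

311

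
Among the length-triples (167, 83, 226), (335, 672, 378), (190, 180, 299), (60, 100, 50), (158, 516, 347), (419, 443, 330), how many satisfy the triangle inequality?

(83,167,226): 83+167 > 226 → valid
(335,378,672): 335+378 > 672 → valid
(180,190,299): 180+190 > 299 → valid
(50,60,100): 50+60 > 100 → valid
(158,347,516): 158+347 ≤ 516 → not valid
(330,419,443): 330+419 > 443 → valid
5 of the 6 triples form a triangle.

5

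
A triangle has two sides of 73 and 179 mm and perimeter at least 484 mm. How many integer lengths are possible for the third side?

20

Triangle inequality: 106 < x < 252. Perimeter ≥ 484 gives x ≥ 484 − 73 − 179 = 232.
So 232 ≤ x < 252; integers 232 through 251: 20 values.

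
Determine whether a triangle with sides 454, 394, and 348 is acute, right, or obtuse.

Compare the square of the longest side to the sum of squares of the other two: 348² + 394² = 276340 > 206116 = 454².

acute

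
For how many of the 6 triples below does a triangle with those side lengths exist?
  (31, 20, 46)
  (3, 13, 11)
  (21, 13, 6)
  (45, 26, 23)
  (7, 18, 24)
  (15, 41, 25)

(20,31,46): 20+31 > 46 → valid
(3,11,13): 3+11 > 13 → valid
(6,13,21): 6+13 ≤ 21 → not valid
(23,26,45): 23+26 > 45 → valid
(7,18,24): 7+18 > 24 → valid
(15,25,41): 15+25 ≤ 41 → not valid
4 of the 6 triples form a triangle.

4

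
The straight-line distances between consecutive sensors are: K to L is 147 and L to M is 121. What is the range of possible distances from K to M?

By the triangle inequality, |147 − 121| ≤ KM ≤ 147 + 121.

26 ≤ KM ≤ 268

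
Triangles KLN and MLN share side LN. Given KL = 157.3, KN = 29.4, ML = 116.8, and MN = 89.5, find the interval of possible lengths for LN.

From triangle KLN: |157.3 − 29.4| < LN < 157.3 + 29.4, i.e. 127.9 < LN < 186.7.
From triangle MLN: 27.3 < LN < 206.3.
Both must hold, so LN lies in the intersection.

127.9 < LN < 186.7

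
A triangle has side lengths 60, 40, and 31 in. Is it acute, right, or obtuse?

Compare the square of the longest side to the sum of squares of the other two: 31² + 40² = 2561 < 3600 = 60².

obtuse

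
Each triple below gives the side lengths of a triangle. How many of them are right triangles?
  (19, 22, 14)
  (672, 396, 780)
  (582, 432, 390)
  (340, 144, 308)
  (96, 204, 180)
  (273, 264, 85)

4

(19,22,14): 14²+19² = 557 > 484 = 22² → acute
(672,396,780): 396²+672² = 608400 = 780² → right
(582,432,390): 390²+432² = 338724 = 582² → right
(340,144,308): 144²+308² = 115600 = 340² → right
(96,204,180): 96²+180² = 41616 = 204² → right
(273,264,85): 85²+264² = 76921 > 74529 = 273² → acute
4 of the 6 are right.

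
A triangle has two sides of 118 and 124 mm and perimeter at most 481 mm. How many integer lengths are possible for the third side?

233

Triangle inequality: 6 < x < 242. Perimeter ≤ 481 gives x ≤ 481 − 118 − 124 = 239.
So 6 < x ≤ 239; integers 7 through 239: 233 values.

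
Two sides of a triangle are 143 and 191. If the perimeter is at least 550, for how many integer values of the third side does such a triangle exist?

118

Triangle inequality: 48 < x < 334. Perimeter ≥ 550 gives x ≥ 550 − 143 − 191 = 216.
So 216 ≤ x < 334; integers 216 through 333: 118 values.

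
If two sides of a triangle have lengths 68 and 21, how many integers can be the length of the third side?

41

The third side lies in the open interval (47, 89).
Integers from 48 to 88 inclusive: 88 − 48 + 1 = 41.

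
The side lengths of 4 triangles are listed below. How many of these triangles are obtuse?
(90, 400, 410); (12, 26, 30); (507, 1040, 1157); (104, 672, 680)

(90,400,410): 90²+400² = 168100 = 410² → right
(12,26,30): 12²+26² = 820 < 900 = 30² → obtuse
(507,1040,1157): 507²+1040² = 1338649 = 1157² → right
(104,672,680): 104²+672² = 462400 = 680² → right
1 of the 4 is obtuse.

1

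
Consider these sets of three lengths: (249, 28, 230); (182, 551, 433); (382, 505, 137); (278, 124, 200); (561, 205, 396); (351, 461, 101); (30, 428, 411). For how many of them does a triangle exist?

(28,230,249): 28+230 > 249 → valid
(182,433,551): 182+433 > 551 → valid
(137,382,505): 137+382 > 505 → valid
(124,200,278): 124+200 > 278 → valid
(205,396,561): 205+396 > 561 → valid
(101,351,461): 101+351 ≤ 461 → not valid
(30,411,428): 30+411 > 428 → valid
6 of the 7 triples form a triangle.

6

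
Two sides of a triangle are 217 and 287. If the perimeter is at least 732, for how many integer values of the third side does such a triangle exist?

Triangle inequality: 70 < x < 504. Perimeter ≥ 732 gives x ≥ 732 − 217 − 287 = 228.
So 228 ≤ x < 504; integers 228 through 503: 276 values.

276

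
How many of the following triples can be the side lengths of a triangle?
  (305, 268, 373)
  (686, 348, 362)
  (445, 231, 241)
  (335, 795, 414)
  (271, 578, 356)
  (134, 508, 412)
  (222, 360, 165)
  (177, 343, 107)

(268,305,373): 268+305 > 373 → valid
(348,362,686): 348+362 > 686 → valid
(231,241,445): 231+241 > 445 → valid
(335,414,795): 335+414 ≤ 795 → not valid
(271,356,578): 271+356 > 578 → valid
(134,412,508): 134+412 > 508 → valid
(165,222,360): 165+222 > 360 → valid
(107,177,343): 107+177 ≤ 343 → not valid
6 of the 8 triples form a triangle.

6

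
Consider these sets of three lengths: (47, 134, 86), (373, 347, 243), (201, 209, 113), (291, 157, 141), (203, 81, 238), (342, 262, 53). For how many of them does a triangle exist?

(47,86,134): 47+86 ≤ 134 → not valid
(243,347,373): 243+347 > 373 → valid
(113,201,209): 113+201 > 209 → valid
(141,157,291): 141+157 > 291 → valid
(81,203,238): 81+203 > 238 → valid
(53,262,342): 53+262 ≤ 342 → not valid
4 of the 6 triples form a triangle.

4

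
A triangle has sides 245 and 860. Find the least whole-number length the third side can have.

The third side must be strictly greater than |245 − 860| = 615.
The smallest integer above 615 is 616.

616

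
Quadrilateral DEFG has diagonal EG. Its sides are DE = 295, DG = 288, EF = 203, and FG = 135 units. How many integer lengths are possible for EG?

From triangle DEG: 7 < EG < 583.
From triangle FEG: 68 < EG < 338.
Intersection: 68 < EG < 338, so integers 69 through 337: 269 values.

269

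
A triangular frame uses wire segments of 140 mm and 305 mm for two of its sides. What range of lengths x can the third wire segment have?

By the triangle inequality, x must be less than 140 + 305 = 445 and greater than |140 − 305| = 165.

165 < x < 445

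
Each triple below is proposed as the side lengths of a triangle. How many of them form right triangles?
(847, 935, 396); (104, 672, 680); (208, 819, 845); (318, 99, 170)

(847,935,396): 396²+847² = 874225 = 935² → right
(104,672,680): 104²+672² = 462400 = 680² → right
(208,819,845): 208²+819² = 714025 = 845² → right
(318,99,170): 99+170 ≤ 318, not a triangle
3 of the 4 are right.

3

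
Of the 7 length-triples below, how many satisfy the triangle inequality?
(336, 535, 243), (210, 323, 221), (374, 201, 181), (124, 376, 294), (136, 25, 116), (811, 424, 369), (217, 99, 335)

5

(243,336,535): 243+336 > 535 → valid
(210,221,323): 210+221 > 323 → valid
(181,201,374): 181+201 > 374 → valid
(124,294,376): 124+294 > 376 → valid
(25,116,136): 25+116 > 136 → valid
(369,424,811): 369+424 ≤ 811 → not valid
(99,217,335): 99+217 ≤ 335 → not valid
5 of the 7 triples form a triangle.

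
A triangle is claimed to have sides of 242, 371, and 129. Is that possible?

No

The two shorter sides sum to 371, exactly equal to the longest side 371.
That gives only a degenerate (flat) triangle — the inequality must be strict.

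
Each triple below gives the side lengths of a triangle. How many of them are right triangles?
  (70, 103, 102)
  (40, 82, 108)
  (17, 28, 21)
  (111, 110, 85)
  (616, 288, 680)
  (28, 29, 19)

1

(70,103,102): 70²+102² = 15304 > 10609 = 103² → acute
(40,82,108): 40²+82² = 8324 < 11664 = 108² → obtuse
(17,28,21): 17²+21² = 730 < 784 = 28² → obtuse
(111,110,85): 85²+110² = 19325 > 12321 = 111² → acute
(616,288,680): 288²+616² = 462400 = 680² → right
(28,29,19): 19²+28² = 1145 > 841 = 29² → acute
1 of the 6 is right.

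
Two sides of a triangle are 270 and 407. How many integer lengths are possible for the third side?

The third side lies in the open interval (137, 677).
Integers from 138 to 676 inclusive: 676 − 138 + 1 = 539.

539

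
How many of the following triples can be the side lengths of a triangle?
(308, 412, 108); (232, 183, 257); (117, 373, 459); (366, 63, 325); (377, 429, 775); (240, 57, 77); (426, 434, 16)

6

(108,308,412): 108+308 > 412 → valid
(183,232,257): 183+232 > 257 → valid
(117,373,459): 117+373 > 459 → valid
(63,325,366): 63+325 > 366 → valid
(377,429,775): 377+429 > 775 → valid
(57,77,240): 57+77 ≤ 240 → not valid
(16,426,434): 16+426 > 434 → valid
6 of the 7 triples form a triangle.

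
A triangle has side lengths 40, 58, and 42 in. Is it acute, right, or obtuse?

Compare the square of the longest side to the sum of squares of the other two: 40² + 42² = 3364 = 58².

right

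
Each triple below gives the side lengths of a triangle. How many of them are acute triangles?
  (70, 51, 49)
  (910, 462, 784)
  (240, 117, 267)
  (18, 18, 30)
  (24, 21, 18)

2

(70,51,49): 49²+51² = 5002 > 4900 = 70² → acute
(910,462,784): 462²+784² = 828100 = 910² → right
(240,117,267): 117²+240² = 71289 = 267² → right
(18,18,30): 18²+18² = 648 < 900 = 30² → obtuse
(24,21,18): 18²+21² = 765 > 576 = 24² → acute
2 of the 5 are acute.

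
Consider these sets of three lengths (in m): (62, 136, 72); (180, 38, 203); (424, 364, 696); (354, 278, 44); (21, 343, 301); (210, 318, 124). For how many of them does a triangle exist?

(62,72,136): 62+72 ≤ 136 → not valid
(38,180,203): 38+180 > 203 → valid
(364,424,696): 364+424 > 696 → valid
(44,278,354): 44+278 ≤ 354 → not valid
(21,301,343): 21+301 ≤ 343 → not valid
(124,210,318): 124+210 > 318 → valid
3 of the 6 triples form a triangle.

3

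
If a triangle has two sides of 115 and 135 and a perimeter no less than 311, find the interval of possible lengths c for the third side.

61 ≤ c < 250

Triangle inequality alone gives 20 < c < 250.
The perimeter condition gives c ≥ 311 − 115 − 135 = 61.
Intersecting the two: 61 ≤ c < 250.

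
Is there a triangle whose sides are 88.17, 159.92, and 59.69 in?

The longest side is 159.92, but the other two sum to only 147.86.
147.86 < 159.92, so the triangle inequality fails.

No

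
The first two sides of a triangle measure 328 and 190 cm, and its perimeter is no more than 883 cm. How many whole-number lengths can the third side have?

227

Triangle inequality: 138 < x < 518. Perimeter ≤ 883 gives x ≤ 883 − 328 − 190 = 365.
So 138 < x ≤ 365; integers 139 through 365: 227 values.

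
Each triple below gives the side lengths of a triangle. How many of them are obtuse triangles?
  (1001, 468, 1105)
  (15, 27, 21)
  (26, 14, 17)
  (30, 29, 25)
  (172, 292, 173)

3

(1001,468,1105): 468²+1001² = 1221025 = 1105² → right
(15,27,21): 15²+21² = 666 < 729 = 27² → obtuse
(26,14,17): 14²+17² = 485 < 676 = 26² → obtuse
(30,29,25): 25²+29² = 1466 > 900 = 30² → acute
(172,292,173): 172²+173² = 59513 < 85264 = 292² → obtuse
3 of the 5 are obtuse.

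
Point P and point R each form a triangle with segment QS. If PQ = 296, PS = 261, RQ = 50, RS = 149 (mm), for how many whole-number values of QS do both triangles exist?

99

From triangle PQS: 35 < QS < 557.
From triangle RQS: 99 < QS < 199.
Intersection: 99 < QS < 199, so integers 100 through 198: 99 values.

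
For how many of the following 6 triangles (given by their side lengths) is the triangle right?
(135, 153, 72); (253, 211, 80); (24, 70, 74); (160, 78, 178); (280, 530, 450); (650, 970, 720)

(135,153,72): 72²+135² = 23409 = 153² → right
(253,211,80): 80²+211² = 50921 < 64009 = 253² → obtuse
(24,70,74): 24²+70² = 5476 = 74² → right
(160,78,178): 78²+160² = 31684 = 178² → right
(280,530,450): 280²+450² = 280900 = 530² → right
(650,970,720): 650²+720² = 940900 = 970² → right
5 of the 6 are right.

5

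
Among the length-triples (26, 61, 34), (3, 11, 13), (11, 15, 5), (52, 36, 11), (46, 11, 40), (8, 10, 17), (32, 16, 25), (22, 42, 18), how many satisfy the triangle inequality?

(26,34,61): 26+34 ≤ 61 → not valid
(3,11,13): 3+11 > 13 → valid
(5,11,15): 5+11 > 15 → valid
(11,36,52): 11+36 ≤ 52 → not valid
(11,40,46): 11+40 > 46 → valid
(8,10,17): 8+10 > 17 → valid
(16,25,32): 16+25 > 32 → valid
(18,22,42): 18+22 ≤ 42 → not valid
5 of the 8 triples form a triangle.

5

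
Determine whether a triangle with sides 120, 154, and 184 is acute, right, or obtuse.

Compare the square of the longest side to the sum of squares of the other two: 120² + 154² = 38116 > 33856 = 184².

acute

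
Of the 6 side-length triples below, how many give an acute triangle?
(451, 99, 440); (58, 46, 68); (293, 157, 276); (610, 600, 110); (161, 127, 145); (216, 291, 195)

(451,99,440): 99²+440² = 203401 = 451² → right
(58,46,68): 46²+58² = 5480 > 4624 = 68² → acute
(293,157,276): 157²+276² = 100825 > 85849 = 293² → acute
(610,600,110): 110²+600² = 372100 = 610² → right
(161,127,145): 127²+145² = 37154 > 25921 = 161² → acute
(216,291,195): 195²+216² = 84681 = 291² → right
3 of the 6 are acute.

3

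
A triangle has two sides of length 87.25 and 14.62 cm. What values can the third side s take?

By the triangle inequality, s must be less than 87.25 + 14.62 = 101.87 and greater than |87.25 − 14.62| = 72.63.

72.63 < s < 101.87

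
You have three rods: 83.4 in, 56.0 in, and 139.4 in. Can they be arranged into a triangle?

No

The two shorter sides sum to 139.4, exactly equal to the longest side 139.4.
That gives only a degenerate (flat) triangle — the inequality must be strict.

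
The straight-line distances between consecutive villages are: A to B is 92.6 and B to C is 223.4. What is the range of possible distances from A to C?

By the triangle inequality, |92.6 − 223.4| ≤ AC ≤ 92.6 + 223.4.

130.8 ≤ AC ≤ 316.0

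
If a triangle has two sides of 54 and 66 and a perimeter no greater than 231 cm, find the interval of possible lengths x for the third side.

Triangle inequality alone gives 12 < x < 120.
The perimeter condition gives x ≤ 231 − 54 − 66 = 111.
Intersecting the two: 12 < x ≤ 111.

12 < x ≤ 111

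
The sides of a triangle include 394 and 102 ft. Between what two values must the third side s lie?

By the triangle inequality, s must be less than 394 + 102 = 496 and greater than |394 − 102| = 292.

292 < s < 496 (ft)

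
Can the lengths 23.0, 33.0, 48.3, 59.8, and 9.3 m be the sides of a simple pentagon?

A pentagon exists iff every side is shorter than the sum of the others — equivalently, the longest side is less than the sum of the rest.
Longest side 59.8 < 113.6 (sum of the remaining 4), so yes.

Yes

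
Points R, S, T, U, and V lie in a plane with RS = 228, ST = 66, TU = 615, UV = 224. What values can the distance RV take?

The maximum is all hops collinear in one direction: 228 + 66 + 615 + 224 = 1133.
The longest hop is 615; the others sum to 518. Folding the others back against it leaves at least 615 − 518 = 97.

97 ≤ RV ≤ 1133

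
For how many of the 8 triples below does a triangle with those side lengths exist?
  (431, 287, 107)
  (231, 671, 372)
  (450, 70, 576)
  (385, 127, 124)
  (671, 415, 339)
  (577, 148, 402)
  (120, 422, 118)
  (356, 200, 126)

1

(107,287,431): 107+287 ≤ 431 → not valid
(231,372,671): 231+372 ≤ 671 → not valid
(70,450,576): 70+450 ≤ 576 → not valid
(124,127,385): 124+127 ≤ 385 → not valid
(339,415,671): 339+415 > 671 → valid
(148,402,577): 148+402 ≤ 577 → not valid
(118,120,422): 118+120 ≤ 422 → not valid
(126,200,356): 126+200 ≤ 356 → not valid
1 of the 8 triples forms a triangle.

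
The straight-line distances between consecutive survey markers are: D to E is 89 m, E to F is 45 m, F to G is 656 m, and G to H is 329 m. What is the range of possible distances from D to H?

193 ≤ DH ≤ 1119 m

The maximum is all hops collinear in one direction: 89 + 45 + 656 + 329 = 1119.
The longest hop is 656; the others sum to 463. Folding the others back against it leaves at least 656 − 463 = 193.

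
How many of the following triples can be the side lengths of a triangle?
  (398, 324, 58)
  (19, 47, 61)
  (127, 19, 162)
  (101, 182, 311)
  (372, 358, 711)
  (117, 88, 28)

(58,324,398): 58+324 ≤ 398 → not valid
(19,47,61): 19+47 > 61 → valid
(19,127,162): 19+127 ≤ 162 → not valid
(101,182,311): 101+182 ≤ 311 → not valid
(358,372,711): 358+372 > 711 → valid
(28,88,117): 28+88 ≤ 117 → not valid
2 of the 6 triples form a triangle.

2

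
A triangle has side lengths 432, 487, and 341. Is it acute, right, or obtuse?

Compare the square of the longest side to the sum of squares of the other two: 341² + 432² = 302905 > 237169 = 487².

acute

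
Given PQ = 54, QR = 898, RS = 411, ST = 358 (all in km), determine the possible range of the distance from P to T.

The maximum is all hops collinear in one direction: 54 + 898 + 411 + 358 = 1721.
The longest hop is 898; the others sum to 823. Folding the others back against it leaves at least 898 − 823 = 75.

75 ≤ PT ≤ 1721 km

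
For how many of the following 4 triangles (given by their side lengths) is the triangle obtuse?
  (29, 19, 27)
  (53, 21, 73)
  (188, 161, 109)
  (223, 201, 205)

(29,19,27): 19²+27² = 1090 > 841 = 29² → acute
(53,21,73): 21²+53² = 3250 < 5329 = 73² → obtuse
(188,161,109): 109²+161² = 37802 > 35344 = 188² → acute
(223,201,205): 201²+205² = 82426 > 49729 = 223² → acute
1 of the 4 is obtuse.

1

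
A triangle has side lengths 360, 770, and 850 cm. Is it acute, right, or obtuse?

right

Compare the square of the longest side to the sum of squares of the other two: 360² + 770² = 722500 = 850².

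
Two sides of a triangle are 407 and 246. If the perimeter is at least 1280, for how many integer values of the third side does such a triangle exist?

26

Triangle inequality: 161 < x < 653. Perimeter ≥ 1280 gives x ≥ 1280 − 407 − 246 = 627.
So 627 ≤ x < 653; integers 627 through 652: 26 values.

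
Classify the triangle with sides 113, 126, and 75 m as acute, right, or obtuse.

Compare the square of the longest side to the sum of squares of the other two: 75² + 113² = 18394 > 15876 = 126².

acute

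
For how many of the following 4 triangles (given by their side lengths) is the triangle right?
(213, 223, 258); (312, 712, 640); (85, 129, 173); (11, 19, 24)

1

(213,223,258): 213²+223² = 95098 > 66564 = 258² → acute
(312,712,640): 312²+640² = 506944 = 712² → right
(85,129,173): 85²+129² = 23866 < 29929 = 173² → obtuse
(11,19,24): 11²+19² = 482 < 576 = 24² → obtuse
1 of the 4 is right.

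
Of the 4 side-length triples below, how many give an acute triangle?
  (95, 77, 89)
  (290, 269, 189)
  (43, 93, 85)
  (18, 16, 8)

3

(95,77,89): 77²+89² = 13850 > 9025 = 95² → acute
(290,269,189): 189²+269² = 108082 > 84100 = 290² → acute
(43,93,85): 43²+85² = 9074 > 8649 = 93² → acute
(18,16,8): 8²+16² = 320 < 324 = 18² → obtuse
3 of the 4 are acute.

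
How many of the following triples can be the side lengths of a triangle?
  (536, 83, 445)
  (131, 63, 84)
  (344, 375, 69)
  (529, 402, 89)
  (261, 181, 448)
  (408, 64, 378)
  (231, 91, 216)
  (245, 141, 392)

(83,445,536): 83+445 ≤ 536 → not valid
(63,84,131): 63+84 > 131 → valid
(69,344,375): 69+344 > 375 → valid
(89,402,529): 89+402 ≤ 529 → not valid
(181,261,448): 181+261 ≤ 448 → not valid
(64,378,408): 64+378 > 408 → valid
(91,216,231): 91+216 > 231 → valid
(141,245,392): 141+245 ≤ 392 → not valid
4 of the 8 triples form a triangle.

4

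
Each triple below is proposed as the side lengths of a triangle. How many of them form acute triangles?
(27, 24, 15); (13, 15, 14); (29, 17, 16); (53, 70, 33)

(27,24,15): 15²+24² = 801 > 729 = 27² → acute
(13,15,14): 13²+14² = 365 > 225 = 15² → acute
(29,17,16): 16²+17² = 545 < 841 = 29² → obtuse
(53,70,33): 33²+53² = 3898 < 4900 = 70² → obtuse
2 of the 4 are acute.

2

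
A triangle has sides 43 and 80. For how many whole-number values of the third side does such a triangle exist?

The third side lies in the open interval (37, 123).
Integers from 38 to 122 inclusive: 122 − 38 + 1 = 85.

85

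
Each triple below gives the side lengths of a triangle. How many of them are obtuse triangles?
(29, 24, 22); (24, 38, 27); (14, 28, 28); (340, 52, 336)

(29,24,22): 22²+24² = 1060 > 841 = 29² → acute
(24,38,27): 24²+27² = 1305 < 1444 = 38² → obtuse
(14,28,28): 14²+28² = 980 > 784 = 28² → acute
(340,52,336): 52²+336² = 115600 = 340² → right
1 of the 4 is obtuse.

1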